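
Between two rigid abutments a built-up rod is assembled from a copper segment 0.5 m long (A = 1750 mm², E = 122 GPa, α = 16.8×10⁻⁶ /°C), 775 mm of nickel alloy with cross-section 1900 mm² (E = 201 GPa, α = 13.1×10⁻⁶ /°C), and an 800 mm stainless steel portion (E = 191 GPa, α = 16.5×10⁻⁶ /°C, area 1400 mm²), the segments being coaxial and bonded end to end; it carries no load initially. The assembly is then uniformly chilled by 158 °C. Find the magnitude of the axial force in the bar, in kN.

P ≈ 681 kN (tensile)

Free thermal contraction of the whole bar: Σ αᵢΔT Lᵢ = 16.8×10⁻⁶×158×500 + 13.1×10⁻⁶×158×775 + 16.5×10⁻⁶×158×800 = 5.017 mm.
Since the ends are fixed, an axial force P builds up, equal in every segment, with P · Σ Lᵢ/(AᵢEᵢ) = δ_free.
Σ Lᵢ/(AᵢEᵢ) = 500/(1750×122×10³) + 775/(1900×201×10³) + 800/(1400×191×10³) = 7.363×10⁻⁶ mm/N.
Hence P = δ_free / Σ(L/AE) = 5.017/7.363×10⁻⁶ = 681.4 kN (tensile).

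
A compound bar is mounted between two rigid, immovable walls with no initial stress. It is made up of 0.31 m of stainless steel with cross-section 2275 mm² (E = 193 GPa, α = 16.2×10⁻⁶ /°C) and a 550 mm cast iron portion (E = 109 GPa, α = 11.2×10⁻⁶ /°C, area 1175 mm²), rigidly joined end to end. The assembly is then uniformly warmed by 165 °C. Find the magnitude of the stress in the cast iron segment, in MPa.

With the walls removed the bar would change length by δ_free = Σ αᵢΔT Lᵢ = 16.2×10⁻⁶×165×310 + 11.2×10⁻⁶×165×550 = 1.845 mm.
The walls prevent any net length change, so an axial force P (same in every segment) develops. Compatibility: P · Σ Lᵢ/(AᵢEᵢ) = δ_free.
The series flexibility is Σ Lᵢ/(AᵢEᵢ) = 310/(2275×193×10³) + 550/(1175×109×10³) = 5×10⁻⁶ mm/N.
Hence P = δ_free / Σ(L/AE) = 1.845/5×10⁻⁶ = 369 kN (compressive).
σ_{cast iron} = P / A = 369000 / 1175 = 314 MPa.

σ ≈ 314 MPa (compressive)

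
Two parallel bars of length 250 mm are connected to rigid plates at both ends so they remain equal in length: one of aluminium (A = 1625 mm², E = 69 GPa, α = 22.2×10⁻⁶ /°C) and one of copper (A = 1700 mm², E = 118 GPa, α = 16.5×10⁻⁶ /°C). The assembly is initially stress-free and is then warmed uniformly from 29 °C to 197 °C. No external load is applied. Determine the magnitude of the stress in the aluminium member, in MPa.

σ ≈ 42.4 MPa (compressive)

The aluminium has the larger α, so on heating it would change length more than the copper if both were free. The rigid plates force a common final length, so the aluminium is put into compression and the copper into tension, with equal and opposite forces P (no external load).
Compatibility of the two members (thermal + elastic change equal): (α₁ − α₂)ΔT = P·[1/(A₁E₁) + 1/(A₂E₂)].
|α₁ − α₂|·ΔT = 5.7×10⁻⁶ × 168 = 0.0009576.
1/(A₁E₁) + 1/(A₂E₂) = 1/(1625×69×10³) + 1/(1700×118×10³) = 1.39×10⁻⁸ N⁻¹.
So P = 0.0009576 / 1.39×10⁻⁸ = 68.87 kN.
σ_{aluminium} = P/A₁ = 68870/1625 = 42.38 MPa, compressive.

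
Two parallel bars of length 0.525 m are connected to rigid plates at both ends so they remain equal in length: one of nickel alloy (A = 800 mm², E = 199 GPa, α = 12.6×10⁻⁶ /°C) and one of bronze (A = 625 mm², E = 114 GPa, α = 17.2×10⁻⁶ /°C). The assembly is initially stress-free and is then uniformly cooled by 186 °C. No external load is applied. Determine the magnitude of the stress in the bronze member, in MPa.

σ ≈ 67.4 MPa (tensile)

Both members must finish at the same length. With the larger α, the bronze tends to over-contract; the plates restrain it, putting the bronze in tension and the nickel alloy in compression. With no external load the two internal forces are equal and opposite, magnitude P.
Equating the net (thermal + elastic) strains gives |α₁ − α₂|·ΔT = P·[1/(A₁E₁) + 1/(A₂E₂)].
|α₁ − α₂|·ΔT = 4.6×10⁻⁶ × 186 = 0.0008556.
1/(A₁E₁) + 1/(A₂E₂) = 1/(800×199×10³) + 1/(625×114×10³) = 2.032×10⁻⁸ N⁻¹.
P = 0.0008556 / 2.032×10⁻⁸ = 42110 N = 42.11 kN.
σ_{bronze} = P/A₂ = 42110/625 = 67.38 MPa, tensile.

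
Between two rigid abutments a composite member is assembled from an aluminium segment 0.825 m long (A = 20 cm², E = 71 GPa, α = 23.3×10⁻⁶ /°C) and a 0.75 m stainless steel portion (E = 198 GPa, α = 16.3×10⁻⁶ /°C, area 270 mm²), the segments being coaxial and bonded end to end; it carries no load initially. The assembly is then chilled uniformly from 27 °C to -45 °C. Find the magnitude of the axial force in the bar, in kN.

P ≈ 114 kN (tensile)

If the supports were absent, the total length change would be Σ αᵢΔT Lᵢ = 23.3×10⁻⁶×72×825 + 16.3×10⁻⁶×72×750 = 2.264 mm.
Since the ends are fixed, an axial force P builds up, equal in every segment, with P · Σ Lᵢ/(AᵢEᵢ) = δ_free.
Σ Lᵢ/(AᵢEᵢ) = 825/(2000×71×10³) + 750/(270×198×10³) = 1.984×10⁻⁵ mm/N.
Hence P = δ_free / Σ(L/AE) = 2.264/1.984×10⁻⁵ = 114.1 kN (tensile).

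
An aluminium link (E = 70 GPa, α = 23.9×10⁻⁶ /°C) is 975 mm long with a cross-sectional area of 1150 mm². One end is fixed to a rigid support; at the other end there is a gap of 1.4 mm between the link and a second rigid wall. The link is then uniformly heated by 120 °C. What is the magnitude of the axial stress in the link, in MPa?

Unrestrained expansion: δ_free = αΔT L = 23.9×10⁻⁶ × 120 × 975 = 2.796 mm.
The gap closes (δ_free > 1.4 mm) and the wall then resists a further 2.796 − 1.4 = 1.396 mm of expansion.
So σ = E(δ_free − g)/L = 70×10³ × 1.396/975 = 100.2 MPa.

σ ≈ 100 MPa (compressive)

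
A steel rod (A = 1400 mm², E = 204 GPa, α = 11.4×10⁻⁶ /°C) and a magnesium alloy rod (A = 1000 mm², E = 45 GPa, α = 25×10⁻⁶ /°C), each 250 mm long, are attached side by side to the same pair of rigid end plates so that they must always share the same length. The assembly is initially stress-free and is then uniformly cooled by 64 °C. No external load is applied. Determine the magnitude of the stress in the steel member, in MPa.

σ ≈ 24.2 MPa (compressive)

The magnesium alloy has the larger α, so on cooling it would change length more than the steel if both were free. The rigid plates force a common final length, so the magnesium alloy is put into tension and the steel into compression, with equal and opposite forces P (no external load).
Equating the net (thermal + elastic) strains gives |α₁ − α₂|·ΔT = P·[1/(A₁E₁) + 1/(A₂E₂)].
|α₁ − α₂|·ΔT = 13.6×10⁻⁶ × 64 = 0.0008704.
1/(A₁E₁) + 1/(A₂E₂) = 1/(1400×204×10³) + 1/(1000×45×10³) = 2.572×10⁻⁸ N⁻¹.
P = 0.0008704 / 2.572×10⁻⁸ = 33840 N = 33.84 kN.
σ_{steel} = P/A₁ = 33840/1400 = 24.17 MPa, compressive.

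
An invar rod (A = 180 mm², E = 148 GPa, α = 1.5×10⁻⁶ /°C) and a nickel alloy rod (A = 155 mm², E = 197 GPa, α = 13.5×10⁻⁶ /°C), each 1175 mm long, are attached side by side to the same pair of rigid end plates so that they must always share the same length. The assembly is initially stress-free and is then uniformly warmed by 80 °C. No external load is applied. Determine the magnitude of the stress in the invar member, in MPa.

σ ≈ 75.9 MPa (tensile)

The nickel alloy has the larger α, so on heating it would change length more than the invar if both were free. The rigid plates force a common final length, so the nickel alloy is put into compression and the invar into tension, with equal and opposite forces P (no external load).
Equating the net (thermal + elastic) strains gives |α₁ − α₂|·ΔT = P·[1/(A₁E₁) + 1/(A₂E₂)].
|α₁ − α₂|·ΔT = 12×10⁻⁶ × 80 = 0.00096.
1/(A₁E₁) + 1/(A₂E₂) = 1/(180×148×10³) + 1/(155×197×10³) = 7.029×10⁻⁸ N⁻¹.
So P = 0.00096 / 7.029×10⁻⁸ = 13.66 kN.
σ_{invar} = P/A₁ = 13660/180 = 75.88 MPa, tensile.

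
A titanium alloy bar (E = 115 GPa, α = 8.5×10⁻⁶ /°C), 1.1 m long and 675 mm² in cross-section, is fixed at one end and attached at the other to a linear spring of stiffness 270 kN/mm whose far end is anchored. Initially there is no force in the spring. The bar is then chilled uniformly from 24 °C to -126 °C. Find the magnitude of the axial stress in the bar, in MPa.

σ ≈ 116 MPa (tensile)

The unrestrained thermal change is αΔT L = 8.5×10⁻⁶ × 150 × 1100 = 1.403 mm.
With a force P in the spring, the elastic change of the bar is PL/(AE) and that of the spring is P/k; compatibility requires their sum to equal δ_free.
So P = δ_free / [L/(AE) + 1/k] = 1.403 / [ 1100/(675×115×10³) + 1/(270×10³) ].
P = 1.403 / 1.787×10⁻⁵ = 78460 N.
σ = P/A = 78460/675 = 116.2 MPa.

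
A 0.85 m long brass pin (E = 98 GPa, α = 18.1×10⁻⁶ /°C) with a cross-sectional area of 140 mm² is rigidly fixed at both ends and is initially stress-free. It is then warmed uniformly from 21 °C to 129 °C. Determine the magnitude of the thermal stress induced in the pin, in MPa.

σ ≈ 192 MPa (compressive)

The supports are rigid, so the total axial strain is zero. The restrained thermal strain is ε = αΔT = 18.1×10⁻⁶ × 108 = 1954.8×10⁻⁶.
σ = EαΔT = 98×10³ × 18.1×10⁻⁶ × 108 = 191.6 MPa (compressive; the pin is trying to expand).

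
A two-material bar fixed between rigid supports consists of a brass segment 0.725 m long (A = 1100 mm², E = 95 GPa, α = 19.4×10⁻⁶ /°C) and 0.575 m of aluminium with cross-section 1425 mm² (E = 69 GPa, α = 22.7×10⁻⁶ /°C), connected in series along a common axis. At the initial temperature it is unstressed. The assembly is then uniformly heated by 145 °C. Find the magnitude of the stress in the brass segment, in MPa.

σ ≈ 280 MPa (compressive)

With the walls removed the bar would change length by δ_free = Σ αᵢΔT Lᵢ = 19.4×10⁻⁶×145×725 + 22.7×10⁻⁶×145×575 = 3.932 mm.
The rigid supports impose zero overall length change; the single axial force P common to all segments must satisfy P Σ Lᵢ/(AᵢEᵢ) = δ_free.
Σ Lᵢ/(AᵢEᵢ) = 725/(1100×95×10³) + 575/(1425×69×10³) = 1.279×10⁻⁵ mm/N.
Hence P = δ_free / Σ(L/AE) = 3.932/1.279×10⁻⁵ = 307.5 kN (compressive).
σ_{brass} = P / A = 307500 / 1100 = 279.6 MPa.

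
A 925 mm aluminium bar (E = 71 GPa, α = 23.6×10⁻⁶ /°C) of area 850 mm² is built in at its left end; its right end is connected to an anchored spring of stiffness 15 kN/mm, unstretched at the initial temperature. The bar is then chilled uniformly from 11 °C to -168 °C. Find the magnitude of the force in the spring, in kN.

If the spring were absent the bar would shorten by αΔT L = 23.6×10⁻⁶ × 179 × 925 = 3.908 mm.
With a force P in the spring, the elastic change of the bar is PL/(AE) and that of the spring is P/k; compatibility requires their sum to equal δ_free.
So P = δ_free / [L/(AE) + 1/k] = 3.908 / [ 925/(850×71×10³) + 1/(15×10³) ].
P = 3.908 / 8.199×10⁻⁵ = 47660 N.

P ≈ 47.7 kN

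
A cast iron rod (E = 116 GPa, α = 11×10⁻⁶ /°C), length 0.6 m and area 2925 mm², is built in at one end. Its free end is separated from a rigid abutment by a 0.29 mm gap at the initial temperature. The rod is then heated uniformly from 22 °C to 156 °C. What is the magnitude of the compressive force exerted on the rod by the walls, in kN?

P ≈ 336 kN

Free thermal elongation = αΔT L = 11×10⁻⁶ × 134 × 600 = 0.8844 mm.
This exceeds the 0.29 mm gap, so the wall pushes back. The portion of expansion that must be recovered elastically is δ_free − gap = 0.8844 − 0.29 = 0.5944 mm.
That suppressed elongation corresponds to σ = E·Δ/L = 116×10³ × 0.5944/600 = 114.9 MPa.
P = σA = 114.9 × 2925 = 336.1 kN.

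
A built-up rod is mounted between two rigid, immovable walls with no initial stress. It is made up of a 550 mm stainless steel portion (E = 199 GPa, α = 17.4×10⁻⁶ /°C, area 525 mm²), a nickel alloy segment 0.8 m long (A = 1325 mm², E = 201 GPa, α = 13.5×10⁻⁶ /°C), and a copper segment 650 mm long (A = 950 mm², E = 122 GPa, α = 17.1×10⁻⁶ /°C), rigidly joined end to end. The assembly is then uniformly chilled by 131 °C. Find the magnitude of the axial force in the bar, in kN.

P ≈ 297 kN (tensile)

With the walls removed the bar would change length by δ_free = Σ αᵢΔT Lᵢ = 17.4×10⁻⁶×131×550 + 13.5×10⁻⁶×131×800 + 17.1×10⁻⁶×131×650 = 4.125 mm.
The rigid supports impose zero overall length change; the single axial force P common to all segments must satisfy P Σ Lᵢ/(AᵢEᵢ) = δ_free.
The series flexibility is Σ Lᵢ/(AᵢEᵢ) = 550/(525×199×10³) + 800/(1325×201×10³) + 650/(950×122×10³) = 1.388×10⁻⁵ mm/N.
So P = 4.125 / 1.388×10⁻⁵ = 297.2 kN, tensile.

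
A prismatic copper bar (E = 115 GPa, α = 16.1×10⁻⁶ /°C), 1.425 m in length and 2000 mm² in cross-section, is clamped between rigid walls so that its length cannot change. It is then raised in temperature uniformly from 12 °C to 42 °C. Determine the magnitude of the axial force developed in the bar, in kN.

The ends cannot move, so σ = EαΔT = 115×10³ × 16.1×10⁻⁶ × 30 = 55.55 MPa.
Axial force P = σA = 55.55 × 2000 = 111100 N = 111.1 kN, compressive.

P ≈ 111 kN (compressive)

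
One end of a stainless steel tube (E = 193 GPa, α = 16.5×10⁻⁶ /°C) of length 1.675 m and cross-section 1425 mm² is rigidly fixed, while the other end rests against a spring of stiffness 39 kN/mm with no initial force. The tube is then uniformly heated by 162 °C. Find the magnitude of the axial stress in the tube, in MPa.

σ ≈ 99 MPa (compressive)

If the spring were absent the tube would lengthen by αΔT L = 16.5×10⁻⁶ × 162 × 1675 = 4.477 mm.
Let P be the compressive force at the spring. The tube shortens elastically by PL/(AE) and the spring compresses by P/k; together these equal δ_free.
So P = δ_free / [L/(AE) + 1/k] = 4.477 / [ 1675/(1425×193×10³) + 1/(39×10³) ].
P = 4.477 / 3.173×10⁻⁵ = 141100 N.
σ = P/A = 141100/1425 = 99.02 MPa.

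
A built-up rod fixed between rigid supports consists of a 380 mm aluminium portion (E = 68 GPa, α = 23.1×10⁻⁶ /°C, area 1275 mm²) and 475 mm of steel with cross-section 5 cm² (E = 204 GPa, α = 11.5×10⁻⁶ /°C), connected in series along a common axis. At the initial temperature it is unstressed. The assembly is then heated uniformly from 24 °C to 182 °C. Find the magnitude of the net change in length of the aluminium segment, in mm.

|ΔL| ≈ 0.296 mm

If the supports were absent, the total length change would be Σ αᵢΔT Lᵢ = 23.1×10⁻⁶×158×380 + 11.5×10⁻⁶×158×475 = 2.25 mm.
Since the ends are fixed, an axial force P builds up, equal in every segment, with P · Σ Lᵢ/(AᵢEᵢ) = δ_free.
Σ Lᵢ/(AᵢEᵢ) = 380/(1275×68×10³) + 475/(500×204×10³) = 9.04×10⁻⁶ mm/N.
Hence P = δ_free / Σ(L/AE) = 2.25/9.04×10⁻⁶ = 248.9 kN (compressive).
For the aluminium segment, free thermal change = 23.1×10⁻⁶×158×380 = 1.387 mm and elastic change from P = 248900×380/(1275×68×10³) = 1.091 mm; these oppose, so the net change is 0.296 mm (segment lengthens).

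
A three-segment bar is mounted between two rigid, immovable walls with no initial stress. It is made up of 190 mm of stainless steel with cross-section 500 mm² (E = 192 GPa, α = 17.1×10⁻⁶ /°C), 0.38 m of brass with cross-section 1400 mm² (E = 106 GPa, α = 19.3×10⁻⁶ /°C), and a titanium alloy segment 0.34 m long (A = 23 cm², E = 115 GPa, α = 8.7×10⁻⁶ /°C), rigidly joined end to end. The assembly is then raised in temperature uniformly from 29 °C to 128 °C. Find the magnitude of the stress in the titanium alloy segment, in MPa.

σ ≈ 100 MPa (compressive)

With the walls removed the bar would change length by δ_free = Σ αᵢΔT Lᵢ = 17.1×10⁻⁶×99×190 + 19.3×10⁻⁶×99×380 + 8.7×10⁻⁶×99×340 = 1.341 mm.
The walls prevent any net length change, so an axial force P (same in every segment) develops. Compatibility: P · Σ Lᵢ/(AᵢEᵢ) = δ_free.
Σ Lᵢ/(AᵢEᵢ) = 190/(500×192×10³) + 380/(1400×106×10³) + 340/(2300×115×10³) = 5.825×10⁻⁶ mm/N.
So P = 1.341 / 5.825×10⁻⁶ = 230.1 kN, compressive.
σ_{titanium alloy} = P / A = 230100 / 2300 = 100.1 MPa.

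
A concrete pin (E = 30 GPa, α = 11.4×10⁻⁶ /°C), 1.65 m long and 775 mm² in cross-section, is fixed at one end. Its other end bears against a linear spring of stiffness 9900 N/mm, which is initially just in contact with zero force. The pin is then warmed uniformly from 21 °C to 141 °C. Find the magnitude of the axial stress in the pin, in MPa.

σ ≈ 16.9 MPa (compressive)

The unrestrained thermal change is αΔT L = 11.4×10⁻⁶ × 120 × 1650 = 2.257 mm.
Let P be the compressive force at the spring. The pin shortens elastically by PL/(AE) and the spring compresses by P/k; together these equal δ_free.
So P = δ_free / [L/(AE) + 1/k] = 2.257 / [ 1650/(775×30×10³) + 1/(9900) ].
P = 2.257 / 0.000172 = 13120 N.
σ = P/A = 13120/775 = 16.94 MPa.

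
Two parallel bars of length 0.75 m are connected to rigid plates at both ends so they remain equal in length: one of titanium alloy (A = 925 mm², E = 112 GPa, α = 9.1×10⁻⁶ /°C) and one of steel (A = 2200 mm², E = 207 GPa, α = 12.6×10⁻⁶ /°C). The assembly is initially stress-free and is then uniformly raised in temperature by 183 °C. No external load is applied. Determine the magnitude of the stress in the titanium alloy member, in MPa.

σ ≈ 58.4 MPa (tensile)

The steel has the larger α, so on heating it would change length more than the titanium alloy if both were free. The rigid plates force a common final length, so the steel is put into compression and the titanium alloy into tension, with equal and opposite forces P (no external load).
Setting the final lengths equal and cancelling L: (α₁ − α₂)ΔT = P/(A₁E₁) + P/(A₂E₂).
|α₁ − α₂|·ΔT = 3.5×10⁻⁶ × 183 = 0.0006405.
1/(A₁E₁) + 1/(A₂E₂) = 1/(925×112×10³) + 1/(2200×207×10³) = 1.185×10⁻⁸ N⁻¹.
P = 0.0006405 / 1.185×10⁻⁸ = 54060 N = 54.06 kN.
σ_{titanium alloy} = P/A₁ = 54060/925 = 58.44 MPa, tensile.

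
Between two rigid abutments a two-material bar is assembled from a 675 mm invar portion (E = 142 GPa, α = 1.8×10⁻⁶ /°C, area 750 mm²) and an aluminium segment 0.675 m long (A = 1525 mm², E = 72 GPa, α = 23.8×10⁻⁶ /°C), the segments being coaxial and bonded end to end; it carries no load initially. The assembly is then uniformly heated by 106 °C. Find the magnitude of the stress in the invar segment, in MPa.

σ ≈ 196 MPa (compressive)

With the walls removed the bar would change length by δ_free = Σ αᵢΔT Lᵢ = 1.8×10⁻⁶×106×675 + 23.8×10⁻⁶×106×675 = 1.832 mm.
The walls prevent any net length change, so an axial force P (same in every segment) develops. Compatibility: P · Σ Lᵢ/(AᵢEᵢ) = δ_free.
The series flexibility is Σ Lᵢ/(AᵢEᵢ) = 675/(750×142×10³) + 675/(1525×72×10³) = 1.249×10⁻⁵ mm/N.
P = 1.832 / 1.249×10⁻⁵ = 146700 N = 146.7 kN, compressive.
σ_{invar} = P / A = 146700 / 750 = 195.6 MPa.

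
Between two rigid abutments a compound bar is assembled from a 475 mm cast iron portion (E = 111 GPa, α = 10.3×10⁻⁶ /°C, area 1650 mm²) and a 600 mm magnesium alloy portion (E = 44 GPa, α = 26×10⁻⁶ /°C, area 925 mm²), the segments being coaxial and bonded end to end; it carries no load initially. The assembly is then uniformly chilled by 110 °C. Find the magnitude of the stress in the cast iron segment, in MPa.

σ ≈ 78.8 MPa (tensile)

If the supports were absent, the total length change would be Σ αᵢΔT Lᵢ = 10.3×10⁻⁶×110×475 + 26×10⁻⁶×110×600 = 2.254 mm.
Since the ends are fixed, an axial force P builds up, equal in every segment, with P · Σ Lᵢ/(AᵢEᵢ) = δ_free.
The series flexibility is Σ Lᵢ/(AᵢEᵢ) = 475/(1650×111×10³) + 600/(925×44×10³) = 1.734×10⁻⁵ mm/N.
Hence P = δ_free / Σ(L/AE) = 2.254/1.734×10⁻⁵ = 130 kN (tensile).
σ_{cast iron} = P / A = 130000 / 1650 = 78.81 MPa.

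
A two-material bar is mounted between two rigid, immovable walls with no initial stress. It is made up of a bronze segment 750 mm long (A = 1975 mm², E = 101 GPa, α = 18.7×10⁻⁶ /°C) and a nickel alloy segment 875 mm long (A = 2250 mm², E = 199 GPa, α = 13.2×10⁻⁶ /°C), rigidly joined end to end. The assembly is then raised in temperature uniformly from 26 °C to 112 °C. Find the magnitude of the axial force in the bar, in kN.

P ≈ 385 kN (compressive)

If the supports were absent, the total length change would be Σ αᵢΔT Lᵢ = 18.7×10⁻⁶×86×750 + 13.2×10⁻⁶×86×875 = 2.199 mm.
Since the ends are fixed, an axial force P builds up, equal in every segment, with P · Σ Lᵢ/(AᵢEᵢ) = δ_free.
Σ Lᵢ/(AᵢEᵢ) = 750/(1975×101×10³) + 875/(2250×199×10³) = 5.714×10⁻⁶ mm/N.
So P = 2.199 / 5.714×10⁻⁶ = 384.9 kN, compressive.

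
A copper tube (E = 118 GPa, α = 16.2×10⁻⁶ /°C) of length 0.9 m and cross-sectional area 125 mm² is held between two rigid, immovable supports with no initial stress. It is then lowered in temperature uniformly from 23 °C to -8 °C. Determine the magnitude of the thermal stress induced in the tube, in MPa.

Because both ends are immovable the net strain is zero, and the suppressed thermal strain is αΔT = 16.2×10⁻⁶ × 31 = 502.2×10⁻⁶.
Hence σ = E·αΔT = 118×10³ × 502.2×10⁻⁶ = 59.26 MPa, tensile.

σ ≈ 59.3 MPa (tensile)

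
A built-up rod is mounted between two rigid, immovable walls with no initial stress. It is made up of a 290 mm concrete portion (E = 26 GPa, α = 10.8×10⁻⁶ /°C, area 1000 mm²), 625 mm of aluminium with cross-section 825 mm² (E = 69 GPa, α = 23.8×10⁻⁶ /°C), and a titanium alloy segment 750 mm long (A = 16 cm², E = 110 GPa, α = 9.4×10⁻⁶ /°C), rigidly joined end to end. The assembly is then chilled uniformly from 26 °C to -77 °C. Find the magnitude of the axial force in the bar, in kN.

With the walls removed the bar would change length by δ_free = Σ αᵢΔT Lᵢ = 10.8×10⁻⁶×103×290 + 23.8×10⁻⁶×103×625 + 9.4×10⁻⁶×103×750 = 2.581 mm.
Since the ends are fixed, an axial force P builds up, equal in every segment, with P · Σ Lᵢ/(AᵢEᵢ) = δ_free.
Σ Lᵢ/(AᵢEᵢ) = 290/(1000×26×10³) + 625/(825×69×10³) + 750/(1600×110×10³) = 2.639×10⁻⁵ mm/N.
P = 2.581 / 2.639×10⁻⁵ = 97780 N = 97.78 kN, tensile.

P ≈ 97.8 kN (tensile)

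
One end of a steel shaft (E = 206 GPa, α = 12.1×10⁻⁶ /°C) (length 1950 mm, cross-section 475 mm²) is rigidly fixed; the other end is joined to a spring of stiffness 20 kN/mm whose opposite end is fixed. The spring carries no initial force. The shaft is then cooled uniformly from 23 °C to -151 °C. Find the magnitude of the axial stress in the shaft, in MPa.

σ ≈ 124 MPa (tensile)

Free thermal contraction: δ_free = αΔT L = 12.1×10⁻⁶ × 174 × 1950 = 4.106 mm.
Let P be the tensile force in the spring. The shaft extends elastically by PL/(AE) and the spring stretches by P/k; together these equal δ_free.
So P = δ_free / [L/(AE) + 1/k] = 4.106 / [ 1950/(475×206×10³) + 1/(20×10³) ].
P = 4.106 / 6.993×10⁻⁵ = 58710 N.
σ = P/A = 58710/475 = 123.6 MPa.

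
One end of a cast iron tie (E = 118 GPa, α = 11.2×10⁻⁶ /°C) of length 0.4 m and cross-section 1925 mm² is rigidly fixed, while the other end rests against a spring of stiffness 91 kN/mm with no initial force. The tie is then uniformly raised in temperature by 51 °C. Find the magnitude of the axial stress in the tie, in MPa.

Free thermal expansion: δ_free = αΔT L = 11.2×10⁻⁶ × 51 × 400 = 0.2285 mm.
Let P be the compressive force at the spring. The tie shortens elastically by PL/(AE) and the spring compresses by P/k; together these equal δ_free.
P [ L/(AE) + 1/k ] = δ_free → P [ 400/(1925×118×10³) + 1/(91×10³) ] = 0.2285.
P = 0.2285 / 1.275×10⁻⁵ = 17920 N.
σ = P/A = 17920/1925 = 9.309 MPa.

σ ≈ 9.31 MPa (compressive)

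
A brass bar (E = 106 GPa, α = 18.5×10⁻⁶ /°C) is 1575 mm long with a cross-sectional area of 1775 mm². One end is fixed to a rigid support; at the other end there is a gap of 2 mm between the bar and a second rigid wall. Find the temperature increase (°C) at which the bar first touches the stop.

ΔT ≈ 68.6 °C

Contact occurs when the free expansion equals the gap: αΔT L = 2 mm.
So ΔT = g/(αL) = 2/(18.5×10⁻⁶ × 1575) = 68.64 °C.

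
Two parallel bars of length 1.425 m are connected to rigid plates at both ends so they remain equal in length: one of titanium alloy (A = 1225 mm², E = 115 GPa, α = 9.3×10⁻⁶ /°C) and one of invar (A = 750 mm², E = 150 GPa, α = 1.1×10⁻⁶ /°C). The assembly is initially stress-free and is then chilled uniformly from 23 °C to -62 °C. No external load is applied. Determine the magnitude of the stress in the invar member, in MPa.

Equilibrium of a rigid end plate with no external load gives equal and opposite internal forces ±P in the two members. Since α_{titanium alloy} > α_{invar}, cooling drives the titanium alloy into tension and the invar into compression.
Compatibility of the two members (thermal + elastic change equal): (α₁ − α₂)ΔT = P·[1/(A₁E₁) + 1/(A₂E₂)].
|α₁ − α₂|·ΔT = 8.2×10⁻⁶ × 85 = 0.000697.
1/(A₁E₁) + 1/(A₂E₂) = 1/(1225×115×10³) + 1/(750×150×10³) = 1.599×10⁻⁸ N⁻¹.
P = 0.000697 / 1.599×10⁻⁸ = 43600 N = 43.6 kN.
σ_{invar} = P/A₂ = 43600/750 = 58.13 MPa, compressive.

σ ≈ 58.1 MPa (compressive)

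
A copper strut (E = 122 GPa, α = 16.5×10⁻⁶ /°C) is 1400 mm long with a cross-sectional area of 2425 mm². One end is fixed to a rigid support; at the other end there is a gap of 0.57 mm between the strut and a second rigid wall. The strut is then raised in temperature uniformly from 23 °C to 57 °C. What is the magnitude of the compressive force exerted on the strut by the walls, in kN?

P ≈ 45.5 kN

If the wall were absent the strut would grow by αΔT L = 16.5×10⁻⁶ × 34 × 1400 = 0.7854 mm.
This exceeds the 0.57 mm gap, so the wall pushes back. The portion of expansion that must be recovered elastically is δ_free − gap = 0.7854 − 0.57 = 0.2154 mm.
That suppressed elongation corresponds to σ = E·Δ/L = 122×10³ × 0.2154/1400 = 18.77 MPa.
Force on the wall = σA = 18.77 × 2425 mm² = 45.52 kN.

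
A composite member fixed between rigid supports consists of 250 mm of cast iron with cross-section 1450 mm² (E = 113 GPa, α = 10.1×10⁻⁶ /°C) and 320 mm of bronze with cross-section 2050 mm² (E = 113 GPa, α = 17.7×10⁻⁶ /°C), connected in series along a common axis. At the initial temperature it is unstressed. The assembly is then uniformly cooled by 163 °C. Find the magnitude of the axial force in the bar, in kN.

P ≈ 459 kN (tensile)

Free thermal contraction of the whole bar: Σ αᵢΔT Lᵢ = 10.1×10⁻⁶×163×250 + 17.7×10⁻⁶×163×320 = 1.335 mm.
The walls prevent any net length change, so an axial force P (same in every segment) develops. Compatibility: P · Σ Lᵢ/(AᵢEᵢ) = δ_free.
Σ Lᵢ/(AᵢEᵢ) = 250/(1450×113×10³) + 320/(2050×113×10³) = 2.907×10⁻⁶ mm/N.
Hence P = δ_free / Σ(L/AE) = 1.335/2.907×10⁻⁶ = 459.1 kN (tensile).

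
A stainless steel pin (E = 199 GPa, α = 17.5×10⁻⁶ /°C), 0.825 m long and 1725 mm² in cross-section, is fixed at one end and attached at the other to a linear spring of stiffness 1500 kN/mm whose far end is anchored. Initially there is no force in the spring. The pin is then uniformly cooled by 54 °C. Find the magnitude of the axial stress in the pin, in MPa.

The unrestrained thermal change is αΔT L = 17.5×10⁻⁶ × 54 × 825 = 0.7796 mm.
Let P be the tensile force in the spring. The pin extends elastically by PL/(AE) and the spring stretches by P/k; together these equal δ_free.
So P = δ_free / [L/(AE) + 1/k] = 0.7796 / [ 825/(1725×199×10³) + 1/(1500×10³) ].
P = 0.7796 / 3.07×10⁻⁶ = 254000 N.
σ = P/A = 254000/1725 = 147.2 MPa.

σ ≈ 147 MPa (tensile)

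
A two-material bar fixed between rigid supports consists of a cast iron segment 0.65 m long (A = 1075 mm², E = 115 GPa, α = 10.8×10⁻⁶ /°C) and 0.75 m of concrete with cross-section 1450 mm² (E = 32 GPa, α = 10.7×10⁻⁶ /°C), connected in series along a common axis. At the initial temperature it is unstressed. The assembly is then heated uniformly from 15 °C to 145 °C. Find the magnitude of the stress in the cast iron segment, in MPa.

If the supports were absent, the total length change would be Σ αᵢΔT Lᵢ = 10.8×10⁻⁶×130×650 + 10.7×10⁻⁶×130×750 = 1.956 mm.
The walls prevent any net length change, so an axial force P (same in every segment) develops. Compatibility: P · Σ Lᵢ/(AᵢEᵢ) = δ_free.
Σ Lᵢ/(AᵢEᵢ) = 650/(1075×115×10³) + 750/(1450×32×10³) = 2.142×10⁻⁵ mm/N.
Hence P = δ_free / Σ(L/AE) = 1.956/2.142×10⁻⁵ = 91.3 kN (compressive).
σ_{cast iron} = P / A = 91300 / 1075 = 84.93 MPa.

σ ≈ 84.9 MPa (compressive)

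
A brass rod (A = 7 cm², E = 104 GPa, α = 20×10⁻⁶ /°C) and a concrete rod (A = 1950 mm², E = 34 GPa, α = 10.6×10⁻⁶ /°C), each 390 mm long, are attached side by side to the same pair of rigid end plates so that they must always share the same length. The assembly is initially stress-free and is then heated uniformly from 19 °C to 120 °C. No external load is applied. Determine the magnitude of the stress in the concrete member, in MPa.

Equilibrium of a rigid end plate with no external load gives equal and opposite internal forces ±P in the two members. Since α_{brass} > α_{concrete}, heating drives the brass into compression and the concrete into tension.
Compatibility of the two members (thermal + elastic change equal): (α₁ − α₂)ΔT = P·[1/(A₁E₁) + 1/(A₂E₂)].
|α₁ − α₂|·ΔT = 9.4×10⁻⁶ × 101 = 0.0009494.
1/(A₁E₁) + 1/(A₂E₂) = 1/(700×104×10³) + 1/(1950×34×10³) = 2.882×10⁻⁸ N⁻¹.
So P = 0.0009494 / 2.882×10⁻⁸ = 32.94 kN.
σ_{concrete} = P/A₂ = 32940/1950 = 16.89 MPa, tensile.

σ ≈ 16.9 MPa (tensile)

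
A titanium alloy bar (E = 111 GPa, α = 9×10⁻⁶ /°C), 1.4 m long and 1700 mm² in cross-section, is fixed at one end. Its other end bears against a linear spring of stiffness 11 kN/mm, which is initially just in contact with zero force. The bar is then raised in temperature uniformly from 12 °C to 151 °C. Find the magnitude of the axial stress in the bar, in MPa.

Free thermal expansion: δ_free = αΔT L = 9×10⁻⁶ × 139 × 1400 = 1.751 mm.
With a force P in the spring, the elastic change of the bar is PL/(AE) and that of the spring is P/k; compatibility requires their sum to equal δ_free.
So P = δ_free / [L/(AE) + 1/k] = 1.751 / [ 1400/(1700×111×10³) + 1/(11×10³) ].
P = 1.751 / 9.833×10⁻⁵ = 17810 N.
σ = P/A = 17810/1700 = 10.48 MPa.

σ ≈ 10.5 MPa (compressive)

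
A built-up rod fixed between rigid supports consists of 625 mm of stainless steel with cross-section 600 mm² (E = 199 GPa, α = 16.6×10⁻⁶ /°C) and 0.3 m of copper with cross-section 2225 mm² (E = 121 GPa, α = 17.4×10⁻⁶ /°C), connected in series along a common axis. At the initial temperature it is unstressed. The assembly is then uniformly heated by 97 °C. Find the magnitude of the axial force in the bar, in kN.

Free thermal expansion of the whole bar: Σ αᵢΔT Lᵢ = 16.6×10⁻⁶×97×625 + 17.4×10⁻⁶×97×300 = 1.513 mm.
The rigid supports impose zero overall length change; the single axial force P common to all segments must satisfy P Σ Lᵢ/(AᵢEᵢ) = δ_free.
The series flexibility is Σ Lᵢ/(AᵢEᵢ) = 625/(600×199×10³) + 300/(2225×121×10³) = 6.349×10⁻⁶ mm/N.
So P = 1.513 / 6.349×10⁻⁶ = 238.3 kN, compressive.

P ≈ 238 kN (compressive)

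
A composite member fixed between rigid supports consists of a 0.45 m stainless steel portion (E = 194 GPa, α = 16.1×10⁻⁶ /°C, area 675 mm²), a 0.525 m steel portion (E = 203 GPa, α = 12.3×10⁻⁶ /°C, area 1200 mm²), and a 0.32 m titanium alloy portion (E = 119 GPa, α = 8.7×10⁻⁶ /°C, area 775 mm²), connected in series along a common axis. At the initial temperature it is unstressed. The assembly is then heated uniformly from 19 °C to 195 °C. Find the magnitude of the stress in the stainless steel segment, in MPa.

If the supports were absent, the total length change would be Σ αᵢΔT Lᵢ = 16.1×10⁻⁶×176×450 + 12.3×10⁻⁶×176×525 + 8.7×10⁻⁶×176×320 = 2.902 mm.
The rigid supports impose zero overall length change; the single axial force P common to all segments must satisfy P Σ Lᵢ/(AᵢEᵢ) = δ_free.
Σ Lᵢ/(AᵢEᵢ) = 450/(675×194×10³) + 525/(1200×203×10³) + 320/(775×119×10³) = 9.061×10⁻⁶ mm/N.
Hence P = δ_free / Σ(L/AE) = 2.902/9.061×10⁻⁶ = 320.2 kN (compressive).
σ_{stainless steel} = P / A = 320200 / 675 = 474.4 MPa.

σ ≈ 474 MPa (compressive)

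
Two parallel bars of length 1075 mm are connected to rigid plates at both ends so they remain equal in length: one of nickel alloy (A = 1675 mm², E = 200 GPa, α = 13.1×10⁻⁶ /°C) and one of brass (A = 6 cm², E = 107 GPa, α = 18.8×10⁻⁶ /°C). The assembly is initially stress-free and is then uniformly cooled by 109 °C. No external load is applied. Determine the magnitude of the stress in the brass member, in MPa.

σ ≈ 55.8 MPa (tensile)

The brass has the larger α, so on cooling it would change length more than the nickel alloy if both were free. The rigid plates force a common final length, so the brass is put into tension and the nickel alloy into compression, with equal and opposite forces P (no external load).
Equating the net (thermal + elastic) strains gives |α₁ − α₂|·ΔT = P·[1/(A₁E₁) + 1/(A₂E₂)].
|α₁ − α₂|·ΔT = 5.7×10⁻⁶ × 109 = 0.0006213.
1/(A₁E₁) + 1/(A₂E₂) = 1/(1675×200×10³) + 1/(600×107×10³) = 1.856×10⁻⁸ N⁻¹.
So P = 0.0006213 / 1.856×10⁻⁸ = 33.47 kN.
σ_{brass} = P/A₂ = 33470/600 = 55.79 MPa, tensile.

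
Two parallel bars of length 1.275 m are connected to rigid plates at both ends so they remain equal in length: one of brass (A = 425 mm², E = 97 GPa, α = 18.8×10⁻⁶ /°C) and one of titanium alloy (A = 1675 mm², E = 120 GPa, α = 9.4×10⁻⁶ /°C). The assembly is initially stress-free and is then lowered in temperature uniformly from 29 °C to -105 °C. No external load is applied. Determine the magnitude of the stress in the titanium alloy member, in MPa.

Both members must finish at the same length. With the larger α, the brass tends to over-contract; the plates restrain it, putting the brass in tension and the titanium alloy in compression. With no external load the two internal forces are equal and opposite, magnitude P.
Equating the net (thermal + elastic) strains gives |α₁ − α₂|·ΔT = P·[1/(A₁E₁) + 1/(A₂E₂)].
|α₁ − α₂|·ΔT = 9.4×10⁻⁶ × 134 = 0.00126.
1/(A₁E₁) + 1/(A₂E₂) = 1/(425×97×10³) + 1/(1675×120×10³) = 2.923×10⁻⁸ N⁻¹.
P = 0.00126 / 2.923×10⁻⁸ = 43090 N = 43.09 kN.
σ_{titanium alloy} = P/A₂ = 43090/1675 = 25.73 MPa, compressive.

σ ≈ 25.7 MPa (compressive)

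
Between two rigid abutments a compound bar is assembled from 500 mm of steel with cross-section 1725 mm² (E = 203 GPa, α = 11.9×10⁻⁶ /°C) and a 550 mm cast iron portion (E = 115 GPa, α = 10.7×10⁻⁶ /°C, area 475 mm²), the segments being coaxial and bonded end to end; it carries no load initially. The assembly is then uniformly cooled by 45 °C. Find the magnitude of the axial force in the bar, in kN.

Free thermal contraction of the whole bar: Σ αᵢΔT Lᵢ = 11.9×10⁻⁶×45×500 + 10.7×10⁻⁶×45×550 = 0.5326 mm.
The walls prevent any net length change, so an axial force P (same in every segment) develops. Compatibility: P · Σ Lᵢ/(AᵢEᵢ) = δ_free.
The series flexibility is Σ Lᵢ/(AᵢEᵢ) = 500/(1725×203×10³) + 550/(475×115×10³) = 1.15×10⁻⁵ mm/N.
P = 0.5326 / 1.15×10⁻⁵ = 46320 N = 46.32 kN, tensile.

P ≈ 46.3 kN (tensile)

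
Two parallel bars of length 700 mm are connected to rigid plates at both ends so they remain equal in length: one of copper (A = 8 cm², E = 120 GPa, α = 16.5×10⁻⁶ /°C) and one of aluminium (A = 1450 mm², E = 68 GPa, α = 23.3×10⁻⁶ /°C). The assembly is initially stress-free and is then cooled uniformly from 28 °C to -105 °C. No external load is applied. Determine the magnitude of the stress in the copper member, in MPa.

σ ≈ 55 MPa (compressive)

Equilibrium of a rigid end plate with no external load gives equal and opposite internal forces ±P in the two members. Since α_{aluminium} > α_{copper}, cooling drives the aluminium into tension and the copper into compression.
Setting the final lengths equal and cancelling L: (α₁ − α₂)ΔT = P/(A₁E₁) + P/(A₂E₂).
|α₁ − α₂|·ΔT = 6.8×10⁻⁶ × 133 = 0.0009044.
1/(A₁E₁) + 1/(A₂E₂) = 1/(800×120×10³) + 1/(1450×68×10³) = 2.056×10⁻⁸ N⁻¹.
P = 0.0009044 / 2.056×10⁻⁸ = 43990 N = 43.99 kN.
σ_{copper} = P/A₁ = 43990/800 = 54.99 MPa, compressive.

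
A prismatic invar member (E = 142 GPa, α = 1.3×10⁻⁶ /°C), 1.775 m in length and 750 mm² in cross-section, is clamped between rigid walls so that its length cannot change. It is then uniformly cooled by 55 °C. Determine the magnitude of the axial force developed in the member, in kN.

Full restraint means ε = 0, so the stress is σ = EαΔT = 142×10³ × 1.3×10⁻⁶ × 55 = 10.15 MPa.
Then P = σA = 10.15 × 750 mm² = 7.615 kN, tensile.

P ≈ 7.61 kN (tensile)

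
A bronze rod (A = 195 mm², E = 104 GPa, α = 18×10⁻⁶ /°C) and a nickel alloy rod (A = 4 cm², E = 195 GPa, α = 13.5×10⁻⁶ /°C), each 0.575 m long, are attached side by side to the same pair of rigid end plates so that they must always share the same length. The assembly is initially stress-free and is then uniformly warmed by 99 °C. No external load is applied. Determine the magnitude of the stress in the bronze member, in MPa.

Equilibrium of a rigid end plate with no external load gives equal and opposite internal forces ±P in the two members. Since α_{bronze} > α_{nickel alloy}, heating drives the bronze into compression and the nickel alloy into tension.
Compatibility of the two members (thermal + elastic change equal): (α₁ − α₂)ΔT = P·[1/(A₁E₁) + 1/(A₂E₂)].
|α₁ − α₂|·ΔT = 4.5×10⁻⁶ × 99 = 0.0004455.
1/(A₁E₁) + 1/(A₂E₂) = 1/(195×104×10³) + 1/(400×195×10³) = 6.213×10⁻⁸ N⁻¹.
So P = 0.0004455 / 6.213×10⁻⁸ = 7.17 kN.
σ_{bronze} = P/A₁ = 7170/195 = 36.77 MPa, compressive.

σ ≈ 36.8 MPa (compressive)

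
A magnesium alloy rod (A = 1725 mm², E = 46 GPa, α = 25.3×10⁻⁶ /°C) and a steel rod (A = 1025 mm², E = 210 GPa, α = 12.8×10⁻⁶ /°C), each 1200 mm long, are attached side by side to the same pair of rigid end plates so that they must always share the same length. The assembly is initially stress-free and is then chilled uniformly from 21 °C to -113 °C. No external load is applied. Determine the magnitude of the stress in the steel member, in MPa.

σ ≈ 94.7 MPa (compressive)

Equilibrium of a rigid end plate with no external load gives equal and opposite internal forces ±P in the two members. Since α_{magnesium alloy} > α_{steel}, cooling drives the magnesium alloy into tension and the steel into compression.
Compatibility of the two members (thermal + elastic change equal): (α₁ − α₂)ΔT = P·[1/(A₁E₁) + 1/(A₂E₂)].
|α₁ − α₂|·ΔT = 12.5×10⁻⁶ × 134 = 0.001675.
1/(A₁E₁) + 1/(A₂E₂) = 1/(1725×46×10³) + 1/(1025×210×10³) = 1.725×10⁻⁸ N⁻¹.
So P = 0.001675 / 1.725×10⁻⁸ = 97.11 kN.
σ_{steel} = P/A₂ = 97110/1025 = 94.74 MPa, compressive.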